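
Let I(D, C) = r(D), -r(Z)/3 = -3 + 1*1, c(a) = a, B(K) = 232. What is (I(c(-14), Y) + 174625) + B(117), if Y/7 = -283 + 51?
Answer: 174863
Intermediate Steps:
Y = -1624 (Y = 7*(-283 + 51) = 7*(-232) = -1624)
r(Z) = 6 (r(Z) = -3*(-3 + 1*1) = -3*(-3 + 1) = -3*(-2) = 6)
I(D, C) = 6
(I(c(-14), Y) + 174625) + B(117) = (6 + 174625) + 232 = 174631 + 232 = 174863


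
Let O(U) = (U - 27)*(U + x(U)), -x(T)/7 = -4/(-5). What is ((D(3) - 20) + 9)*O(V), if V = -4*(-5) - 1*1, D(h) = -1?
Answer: 6432/5 ≈ 1286.4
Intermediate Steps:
x(T) = -28/5 (x(T) = -(-28)/(-5) = -(-28)*(-1)/5 = -7*⅘ = -28/5)
V = 19 (V = 20 - 1 = 19)
O(U) = (-27 + U)*(-28/5 + U) (O(U) = (U - 27)*(U - 28/5) = (-27 + U)*(-28/5 + U))
((D(3) - 20) + 9)*O(V) = ((-1 - 20) + 9)*(756/5 + 19² - 163/5*19) = (-21 + 9)*(756/5 + 361 - 3097/5) = -12*(-536/5) = 6432/5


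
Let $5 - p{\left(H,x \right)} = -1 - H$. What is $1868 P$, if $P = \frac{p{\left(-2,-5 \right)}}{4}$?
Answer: $1868$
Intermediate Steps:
$p{\left(H,x \right)} = 6 + H$ ($p{\left(H,x \right)} = 5 - \left(-1 - H\right) = 5 + \left(1 + H\right) = 6 + H$)
$P = 1$ ($P = \frac{6 - 2}{4} = 4 \cdot \frac{1}{4} = 1$)
$1868 P = 1868 \cdot 1 = 1868$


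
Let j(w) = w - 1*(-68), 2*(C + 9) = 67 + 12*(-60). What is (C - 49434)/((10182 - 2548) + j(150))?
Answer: -99539/15704 ≈ -6.3384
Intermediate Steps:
C = -671/2 (C = -9 + (67 + 12*(-60))/2 = -9 + (67 - 720)/2 = -9 + (½)*(-653) = -9 - 653/2 = -671/2 ≈ -335.50)
j(w) = 68 + w (j(w) = w + 68 = 68 + w)
(C - 49434)/((10182 - 2548) + j(150)) = (-671/2 - 49434)/((10182 - 2548) + (68 + 150)) = -99539/(2*(7634 + 218)) = -99539/2/7852 = -99539/2*1/7852 = -99539/15704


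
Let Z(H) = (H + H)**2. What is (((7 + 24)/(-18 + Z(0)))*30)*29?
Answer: -4495/3 ≈ -1498.3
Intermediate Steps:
Z(H) = 4*H**2 (Z(H) = (2*H)**2 = 4*H**2)
(((7 + 24)/(-18 + Z(0)))*30)*29 = (((7 + 24)/(-18 + 4*0**2))*30)*29 = ((31/(-18 + 4*0))*30)*29 = ((31/(-18 + 0))*30)*29 = ((31/(-18))*30)*29 = ((31*(-1/18))*30)*29 = -31/18*30*29 = -155/3*29 = -4495/3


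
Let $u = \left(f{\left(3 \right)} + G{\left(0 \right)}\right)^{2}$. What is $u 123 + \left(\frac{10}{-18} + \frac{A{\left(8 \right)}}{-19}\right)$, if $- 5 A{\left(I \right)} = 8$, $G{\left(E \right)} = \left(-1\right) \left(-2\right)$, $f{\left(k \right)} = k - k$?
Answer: $\frac{420257}{855} \approx 491.53$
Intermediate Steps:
$f{\left(k \right)} = 0$
$G{\left(E \right)} = 2$
$A{\left(I \right)} = - \frac{8}{5}$ ($A{\left(I \right)} = \left(- \frac{1}{5}\right) 8 = - \frac{8}{5}$)
$u = 4$ ($u = \left(0 + 2\right)^{2} = 2^{2} = 4$)
$u 123 + \left(\frac{10}{-18} + \frac{A{\left(8 \right)}}{-19}\right) = 4 \cdot 123 + \left(\frac{10}{-18} - \frac{8}{5 \left(-19\right)}\right) = 492 + \left(10 \left(- \frac{1}{18}\right) - - \frac{8}{95}\right) = 492 + \left(- \frac{5}{9} + \frac{8}{95}\right) = 492 - \frac{403}{855} = \frac{420257}{855}$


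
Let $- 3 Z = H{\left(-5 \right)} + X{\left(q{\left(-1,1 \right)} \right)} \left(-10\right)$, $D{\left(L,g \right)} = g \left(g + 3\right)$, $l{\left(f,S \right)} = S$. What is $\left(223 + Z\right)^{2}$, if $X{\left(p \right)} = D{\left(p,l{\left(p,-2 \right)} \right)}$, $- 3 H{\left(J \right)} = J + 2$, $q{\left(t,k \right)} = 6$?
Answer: $46656$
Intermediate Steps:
$H{\left(J \right)} = - \frac{2}{3} - \frac{J}{3}$ ($H{\left(J \right)} = - \frac{J + 2}{3} = - \frac{2 + J}{3} = - \frac{2}{3} - \frac{J}{3}$)
$D{\left(L,g \right)} = g \left(3 + g\right)$
$X{\left(p \right)} = -2$ ($X{\left(p \right)} = - 2 \left(3 - 2\right) = \left(-2\right) 1 = -2$)
$Z = -7$ ($Z = - \frac{\left(- \frac{2}{3} - - \frac{5}{3}\right) - -20}{3} = - \frac{\left(- \frac{2}{3} + \frac{5}{3}\right) + 20}{3} = - \frac{1 + 20}{3} = \left(- \frac{1}{3}\right) 21 = -7$)
$\left(223 + Z\right)^{2} = \left(223 - 7\right)^{2} = 216^{2} = 46656$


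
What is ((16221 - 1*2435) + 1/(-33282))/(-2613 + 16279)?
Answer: 458825651/454831812 ≈ 1.0088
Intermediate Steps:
((16221 - 1*2435) + 1/(-33282))/(-2613 + 16279) = ((16221 - 2435) - 1/33282)/13666 = (13786 - 1/33282)*(1/13666) = (458825651/33282)*(1/13666) = 458825651/454831812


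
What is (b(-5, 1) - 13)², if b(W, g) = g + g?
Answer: 121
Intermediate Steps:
b(W, g) = 2*g
(b(-5, 1) - 13)² = (2*1 - 13)² = (2 - 13)² = (-11)² = 121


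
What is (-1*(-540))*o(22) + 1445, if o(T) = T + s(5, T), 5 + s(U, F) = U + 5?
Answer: 16025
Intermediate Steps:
s(U, F) = U (s(U, F) = -5 + (U + 5) = -5 + (5 + U) = U)
o(T) = 5 + T (o(T) = T + 5 = 5 + T)
(-1*(-540))*o(22) + 1445 = (-1*(-540))*(5 + 22) + 1445 = 540*27 + 1445 = 14580 + 1445 = 16025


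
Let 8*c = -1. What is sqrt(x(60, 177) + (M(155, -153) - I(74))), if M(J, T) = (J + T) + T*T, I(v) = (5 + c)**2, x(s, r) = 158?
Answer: sqrt(1506895)/8 ≈ 153.44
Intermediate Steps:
c = -1/8 (c = (1/8)*(-1) = -1/8 ≈ -0.12500)
I(v) = 1521/64 (I(v) = (5 - 1/8)**2 = (39/8)**2 = 1521/64)
M(J, T) = J + T + T**2 (M(J, T) = (J + T) + T**2 = J + T + T**2)
sqrt(x(60, 177) + (M(155, -153) - I(74))) = sqrt(158 + ((155 - 153 + (-153)**2) - 1*1521/64)) = sqrt(158 + ((155 - 153 + 23409) - 1521/64)) = sqrt(158 + (23411 - 1521/64)) = sqrt(158 + 1496783/64) = sqrt(1506895/64) = sqrt(1506895)/8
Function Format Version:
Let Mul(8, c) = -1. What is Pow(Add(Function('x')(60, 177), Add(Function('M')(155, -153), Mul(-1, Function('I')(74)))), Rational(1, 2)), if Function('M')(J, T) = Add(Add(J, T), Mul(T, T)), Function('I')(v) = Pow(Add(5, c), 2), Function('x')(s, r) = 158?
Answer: Mul(Rational(1, 8), Pow(1506895, Rational(1, 2))) ≈ 153.44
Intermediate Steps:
c = Rational(-1, 8) (c = Mul(Rational(1, 8), -1) = Rational(-1, 8) ≈ -0.12500)
Function('I')(v) = Rational(1521, 64) (Function('I')(v) = Pow(Add(5, Rational(-1, 8)), 2) = Pow(Rational(39, 8), 2) = Rational(1521, 64))
Function('M')(J, T) = Add(J, T, Pow(T, 2)) (Function('M')(J, T) = Add(Add(J, T), Pow(T, 2)) = Add(J, T, Pow(T, 2)))
Pow(Add(Function('x')(60, 177), Add(Function('M')(155, -153), Mul(-1, Function('I')(74)))), Rational(1, 2)) = Pow(Add(158, Add(Add(155, -153, Pow(-153, 2)), Mul(-1, Rational(1521, 64)))), Rational(1, 2)) = Pow(Add(158, Add(Add(155, -153, 23409), Rational(-1521, 64))), Rational(1, 2)) = Pow(Add(158, Add(23411, Rational(-1521, 64))), Rational(1, 2)) = Pow(Add(158, Rational(1496783, 64)), Rational(1, 2)) = Pow(Rational(1506895, 64), Rational(1, 2)) = Mul(Rational(1, 8), Pow(1506895, Rational(1, 2)))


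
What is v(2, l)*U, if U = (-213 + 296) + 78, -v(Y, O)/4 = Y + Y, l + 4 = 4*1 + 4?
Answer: -2576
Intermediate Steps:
l = 4 (l = -4 + (4*1 + 4) = -4 + (4 + 4) = -4 + 8 = 4)
v(Y, O) = -8*Y (v(Y, O) = -4*(Y + Y) = -8*Y)
U = 161 (U = 83 + 78 = 161)
v(2, l)*U = -8*2*161 = -16*161 = -2576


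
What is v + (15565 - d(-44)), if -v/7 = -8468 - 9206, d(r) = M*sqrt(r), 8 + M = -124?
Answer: 139283 + 264*I*sqrt(11) ≈ 1.3928e+5 + 875.59*I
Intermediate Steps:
M = -132 (M = -8 - 124 = -132)
d(r) = -132*sqrt(r)
v = 123718 (v = -7*(-8468 - 9206) = -7*(-17674) = 123718)
v + (15565 - d(-44)) = 123718 + (15565 - (-132)*sqrt(-44)) = 123718 + (15565 - (-132)*2*I*sqrt(11)) = 123718 + (15565 - (-264)*I*sqrt(11)) = 123718 + (15565 + 264*I*sqrt(11)) = 139283 + 264*I*sqrt(11)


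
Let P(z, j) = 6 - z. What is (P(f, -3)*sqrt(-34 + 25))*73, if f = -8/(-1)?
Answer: -438*I ≈ -438.0*I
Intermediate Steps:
f = 8 (f = -8*(-1) = -1*(-8) = 8)
(P(f, -3)*sqrt(-34 + 25))*73 = ((6 - 1*8)*sqrt(-34 + 25))*73 = ((6 - 8)*sqrt(-9))*73 = -6*I*73 = -438*I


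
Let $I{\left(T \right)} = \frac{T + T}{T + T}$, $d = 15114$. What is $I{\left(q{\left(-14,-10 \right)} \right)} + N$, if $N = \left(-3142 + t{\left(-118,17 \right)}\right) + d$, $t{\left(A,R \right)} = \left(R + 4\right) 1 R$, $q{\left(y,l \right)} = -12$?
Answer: $12330$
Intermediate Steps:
$t{\left(A,R \right)} = R \left(4 + R\right)$ ($t{\left(A,R \right)} = \left(4 + R\right) 1 R = \left(4 + R\right) R = R \left(4 + R\right)$)
$I{\left(T \right)} = 1$ ($I{\left(T \right)} = \frac{2 T}{2 T} = 2 T \frac{1}{2 T} = 1$)
$N = 12329$ ($N = \left(-3142 + 17 \left(4 + 17\right)\right) + 15114 = \left(-3142 + 17 \cdot 21\right) + 15114 = \left(-3142 + 357\right) + 15114 = -2785 + 15114 = 12329$)
$I{\left(q{\left(-14,-10 \right)} \right)} + N = 1 + 12329 = 12330$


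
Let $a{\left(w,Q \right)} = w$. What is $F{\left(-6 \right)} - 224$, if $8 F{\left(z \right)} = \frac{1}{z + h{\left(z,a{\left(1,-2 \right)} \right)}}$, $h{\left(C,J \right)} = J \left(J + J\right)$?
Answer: $- \frac{7169}{32} \approx -224.03$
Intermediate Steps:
$h{\left(C,J \right)} = 2 J^{2}$ ($h{\left(C,J \right)} = J 2 J = 2 J^{2}$)
$F{\left(z \right)} = \frac{1}{8 \left(2 + z\right)}$ ($F{\left(z \right)} = \frac{1}{8 \left(z + 2 \cdot 1^{2}\right)} = \frac{1}{8 \left(z + 2 \cdot 1\right)} = \frac{1}{8 \left(z + 2\right)} = \frac{1}{8 \left(2 + z\right)}$)
$F{\left(-6 \right)} - 224 = \frac{1}{8 \left(2 - 6\right)} - 224 = \frac{1}{8 \left(-4\right)} - 224 = \frac{1}{8} \left(- \frac{1}{4}\right) - 224 = - \frac{1}{32} - 224 = - \frac{7169}{32}$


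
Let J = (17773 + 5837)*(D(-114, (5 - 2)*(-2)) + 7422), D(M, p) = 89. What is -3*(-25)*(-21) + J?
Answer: 177333135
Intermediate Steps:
J = 177334710 (J = (17773 + 5837)*(89 + 7422) = 23610*7511 = 177334710)
-3*(-25)*(-21) + J = -3*(-25)*(-21) + 177334710 = 75*(-21) + 177334710 = -1575 + 177334710 = 177333135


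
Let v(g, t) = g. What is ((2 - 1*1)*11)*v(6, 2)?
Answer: 66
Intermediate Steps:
((2 - 1*1)*11)*v(6, 2) = ((2 - 1*1)*11)*6 = ((2 - 1)*11)*6 = (1*11)*6 = 11*6 = 66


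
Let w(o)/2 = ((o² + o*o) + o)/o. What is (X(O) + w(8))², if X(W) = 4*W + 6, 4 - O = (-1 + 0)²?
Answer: 2704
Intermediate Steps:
O = 3 (O = 4 - (-1 + 0)² = 4 - 1*(-1)² = 4 - 1*1 = 4 - 1 = 3)
X(W) = 6 + 4*W
w(o) = 2*(o + 2*o²)/o (w(o) = 2*(((o² + o*o) + o)/o) = 2*(((o² + o²) + o)/o) = 2*((2*o² + o)/o) = 2*((o + 2*o²)/o) = 2*(o + 2*o²)/o)
(X(O) + w(8))² = ((6 + 4*3) + (2 + 4*8))² = ((6 + 12) + (2 + 32))² = (18 + 34)² = 52² = 2704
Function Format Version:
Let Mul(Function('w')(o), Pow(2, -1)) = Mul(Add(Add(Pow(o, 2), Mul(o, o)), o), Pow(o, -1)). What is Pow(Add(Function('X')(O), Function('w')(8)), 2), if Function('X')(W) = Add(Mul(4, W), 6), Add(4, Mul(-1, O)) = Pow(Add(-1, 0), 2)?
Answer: 2704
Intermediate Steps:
O = 3 (O = Add(4, Mul(-1, Pow(Add(-1, 0), 2))) = Add(4, Mul(-1, Pow(-1, 2))) = Add(4, Mul(-1, 1)) = Add(4, -1) = 3)
Function('X')(W) = Add(6, Mul(4, W))
Function('w')(o) = Mul(2, Pow(o, -1), Add(o, Mul(2, Pow(o, 2)))) (Function('w')(o) = Mul(2, Mul(Add(Add(Pow(o, 2), Mul(o, o)), o), Pow(o, -1))) = Mul(2, Mul(Add(Add(Pow(o, 2), Pow(o, 2)), o), Pow(o, -1))) = Mul(2, Mul(Add(Mul(2, Pow(o, 2)), o), Pow(o, -1))) = Mul(2, Mul(Add(o, Mul(2, Pow(o, 2))), Pow(o, -1))) = Mul(2, Mul(Pow(o, -1), Add(o, Mul(2, Pow(o, 2))))) = Mul(2, Pow(o, -1), Add(o, Mul(2, Pow(o, 2)))))
Pow(Add(Function('X')(O), Function('w')(8)), 2) = Pow(Add(Add(6, Mul(4, 3)), Add(2, Mul(4, 8))), 2) = Pow(Add(Add(6, 12), Add(2, 32)), 2) = Pow(Add(18, 34), 2) = Pow(52, 2) = 2704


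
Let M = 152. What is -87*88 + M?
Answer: -7504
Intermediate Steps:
-87*88 + M = -87*88 + 152 = -7656 + 152 = -7504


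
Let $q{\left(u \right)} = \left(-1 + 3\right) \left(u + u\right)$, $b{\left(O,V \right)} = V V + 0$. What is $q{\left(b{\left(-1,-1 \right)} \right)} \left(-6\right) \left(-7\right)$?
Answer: $168$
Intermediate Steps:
$b{\left(O,V \right)} = V^{2}$ ($b{\left(O,V \right)} = V^{2} + 0 = V^{2}$)
$q{\left(u \right)} = 4 u$ ($q{\left(u \right)} = 2 \cdot 2 u = 4 u$)
$q{\left(b{\left(-1,-1 \right)} \right)} \left(-6\right) \left(-7\right) = 4 \left(-1\right)^{2} \left(-6\right) \left(-7\right) = 4 \cdot 1 \left(-6\right) \left(-7\right) = 4 \left(-6\right) \left(-7\right) = \left(-24\right) \left(-7\right) = 168$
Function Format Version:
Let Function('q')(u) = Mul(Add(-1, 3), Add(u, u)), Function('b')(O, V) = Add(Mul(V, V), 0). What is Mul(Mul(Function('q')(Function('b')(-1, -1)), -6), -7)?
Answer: 168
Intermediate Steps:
Function('b')(O, V) = Pow(V, 2) (Function('b')(O, V) = Add(Pow(V, 2), 0) = Pow(V, 2))
Function('q')(u) = Mul(4, u) (Function('q')(u) = Mul(2, Mul(2, u)) = Mul(4, u))
Mul(Mul(Function('q')(Function('b')(-1, -1)), -6), -7) = Mul(Mul(Mul(4, Pow(-1, 2)), -6), -7) = Mul(Mul(Mul(4, 1), -6), -7) = Mul(Mul(4, -6), -7) = Mul(-24, -7) = 168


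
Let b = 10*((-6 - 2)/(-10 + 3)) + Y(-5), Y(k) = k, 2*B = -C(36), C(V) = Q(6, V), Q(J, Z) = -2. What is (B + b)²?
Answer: 2704/49 ≈ 55.184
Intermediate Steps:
C(V) = -2
B = 1 (B = (-1*(-2))/2 = (½)*2 = 1)
b = 45/7 (b = 10*((-6 - 2)/(-10 + 3)) - 5 = 10*(-8/(-7)) - 5 = 10*(-8*(-⅐)) - 5 = 10*(8/7) - 5 = 80/7 - 5 = 45/7 ≈ 6.4286)
(B + b)² = (1 + 45/7)² = (52/7)² = 2704/49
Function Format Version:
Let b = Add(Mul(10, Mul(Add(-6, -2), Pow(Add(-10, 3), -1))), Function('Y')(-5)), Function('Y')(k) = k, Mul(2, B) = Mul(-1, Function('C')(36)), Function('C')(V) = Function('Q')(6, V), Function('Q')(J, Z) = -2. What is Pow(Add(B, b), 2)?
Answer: Rational(2704, 49) ≈ 55.184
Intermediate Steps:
Function('C')(V) = -2
B = 1 (B = Mul(Rational(1, 2), Mul(-1, -2)) = Mul(Rational(1, 2), 2) = 1)
b = Rational(45, 7) (b = Add(Mul(10, Mul(Add(-6, -2), Pow(Add(-10, 3), -1))), -5) = Add(Mul(10, Mul(-8, Pow(-7, -1))), -5) = Add(Mul(10, Mul(-8, Rational(-1, 7))), -5) = Add(Mul(10, Rational(8, 7)), -5) = Add(Rational(80, 7), -5) = Rational(45, 7) ≈ 6.4286)
Pow(Add(B, b), 2) = Pow(Add(1, Rational(45, 7)), 2) = Pow(Rational(52, 7), 2) = Rational(2704, 49)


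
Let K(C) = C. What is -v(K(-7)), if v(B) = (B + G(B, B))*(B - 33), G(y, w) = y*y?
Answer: 1680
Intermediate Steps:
G(y, w) = y**2
v(B) = (-33 + B)*(B + B**2) (v(B) = (B + B**2)*(B - 33) = (B + B**2)*(-33 + B) = (-33 + B)*(B + B**2))
-v(K(-7)) = -(-7)*(-33 + (-7)**2 - 32*(-7)) = -(-7)*(-33 + 49 + 224) = -(-7)*240 = -1*(-1680) = 1680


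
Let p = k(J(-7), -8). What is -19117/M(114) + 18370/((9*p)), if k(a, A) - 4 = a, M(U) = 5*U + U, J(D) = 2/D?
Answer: 4637899/8892 ≈ 521.58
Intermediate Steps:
M(U) = 6*U
k(a, A) = 4 + a
p = 26/7 (p = 4 + 2/(-7) = 4 + 2*(-⅐) = 4 - 2/7 = 26/7 ≈ 3.7143)
-19117/M(114) + 18370/((9*p)) = -19117/(6*114) + 18370/((9*(26/7))) = -19117/684 + 18370/(234/7) = -19117*1/684 + 18370*(7/234) = -19117/684 + 64295/117 = 4637899/8892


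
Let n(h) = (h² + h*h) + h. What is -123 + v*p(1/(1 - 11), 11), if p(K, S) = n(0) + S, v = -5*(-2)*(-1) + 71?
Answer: 548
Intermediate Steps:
n(h) = h + 2*h² (n(h) = (h² + h²) + h = 2*h² + h = h + 2*h²)
v = 61 (v = 10*(-1) + 71 = -10 + 71 = 61)
p(K, S) = S (p(K, S) = 0*(1 + 2*0) + S = 0*(1 + 0) + S = 0*1 + S = 0 + S = S)
-123 + v*p(1/(1 - 11), 11) = -123 + 61*11 = -123 + 671 = 548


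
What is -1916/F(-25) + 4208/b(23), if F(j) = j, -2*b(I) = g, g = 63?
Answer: -89692/1575 ≈ -56.947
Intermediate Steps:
b(I) = -63/2 (b(I) = -½*63 = -63/2)
-1916/F(-25) + 4208/b(23) = -1916/(-25) + 4208/(-63/2) = -1916*(-1/25) + 4208*(-2/63) = 1916/25 - 8416/63 = -89692/1575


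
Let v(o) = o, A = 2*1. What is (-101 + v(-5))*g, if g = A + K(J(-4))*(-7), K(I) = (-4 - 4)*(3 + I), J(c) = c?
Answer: 5724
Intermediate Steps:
A = 2
K(I) = -24 - 8*I (K(I) = -8*(3 + I) = -24 - 8*I)
g = -54 (g = 2 + (-24 - 8*(-4))*(-7) = 2 + (-24 + 32)*(-7) = 2 + 8*(-7) = 2 - 56 = -54)
(-101 + v(-5))*g = (-101 - 5)*(-54) = -106*(-54) = 5724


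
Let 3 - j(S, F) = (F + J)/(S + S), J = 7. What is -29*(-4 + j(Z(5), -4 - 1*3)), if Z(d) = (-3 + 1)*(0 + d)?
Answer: 29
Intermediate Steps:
Z(d) = -2*d
j(S, F) = 3 - (7 + F)/(2*S) (j(S, F) = 3 - (F + 7)/(S + S) = 3 - (7 + F)/(2*S))
-29*(-4 + j(Z(5), -4 - 1*3)) = -29*(-4 + (-7 - (-4 - 1*3) + 6*(-2*5))/(2*((-2*5)))) = -29*(-4 + (1/2)*(-7 - (-4 - 3) + 6*(-10))/(-10)) = -29*(-4 + (1/2)*(-1/10)*(-7 - 1*(-7) - 60)) = -29*(-4 + (1/2)*(-1/10)*(-7 + 7 - 60)) = -29*(-4 + (1/2)*(-1/10)*(-60)) = -29*(-4 + 3) = -29*(-1) = 29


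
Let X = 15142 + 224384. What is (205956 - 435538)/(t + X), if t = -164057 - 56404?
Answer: -229582/19065 ≈ -12.042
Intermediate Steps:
X = 239526
t = -220461
(205956 - 435538)/(t + X) = (205956 - 435538)/(-220461 + 239526) = -229582/19065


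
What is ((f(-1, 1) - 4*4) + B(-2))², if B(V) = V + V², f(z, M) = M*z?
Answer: 225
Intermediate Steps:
((f(-1, 1) - 4*4) + B(-2))² = ((1*(-1) - 4*4) - 2*(1 - 2))² = ((-1 - 16) - 2*(-1))² = (-17 + 2)² = (-15)² = 225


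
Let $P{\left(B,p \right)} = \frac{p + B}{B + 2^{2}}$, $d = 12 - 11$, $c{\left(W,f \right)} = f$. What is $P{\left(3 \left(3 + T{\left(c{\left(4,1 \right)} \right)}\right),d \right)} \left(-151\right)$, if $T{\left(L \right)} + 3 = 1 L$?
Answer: $- \frac{604}{7} \approx -86.286$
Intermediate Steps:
$T{\left(L \right)} = -3 + L$ ($T{\left(L \right)} = -3 + 1 L = -3 + L$)
$d = 1$ ($d = 12 - 11 = 1$)
$P{\left(B,p \right)} = \frac{B + p}{4 + B}$ ($P{\left(B,p \right)} = \frac{B + p}{B + 4} = \frac{B + p}{4 + B}$)
$P{\left(3 \left(3 + T{\left(c{\left(4,1 \right)} \right)}\right),d \right)} \left(-151\right) = \frac{3 \left(3 + \left(-3 + 1\right)\right) + 1}{4 + 3 \left(3 + \left(-3 + 1\right)\right)} \left(-151\right) = \frac{3 \left(3 - 2\right) + 1}{4 + 3 \left(3 - 2\right)} \left(-151\right) = \frac{3 \cdot 1 + 1}{4 + 3 \cdot 1} \left(-151\right) = \frac{3 + 1}{4 + 3} \left(-151\right) = \frac{1}{7} \cdot 4 \left(-151\right) = \frac{4}{7} \left(-151\right) = - \frac{604}{7}$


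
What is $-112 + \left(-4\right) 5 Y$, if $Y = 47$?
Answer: $-1052$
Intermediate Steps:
$-112 + \left(-4\right) 5 Y = -112 + \left(-4\right) 5 \cdot 47 = -112 - 940 = -1052$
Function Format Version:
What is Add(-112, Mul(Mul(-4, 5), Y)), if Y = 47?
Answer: -1052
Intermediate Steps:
Add(-112, Mul(Mul(-4, 5), Y)) = Add(-112, Mul(Mul(-4, 5), 47)) = Add(-112, Mul(-20, 47)) = Add(-112, -940) = -1052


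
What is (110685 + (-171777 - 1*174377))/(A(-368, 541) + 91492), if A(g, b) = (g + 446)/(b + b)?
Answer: -127388729/49497211 ≈ -2.5737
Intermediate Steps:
A(g, b) = (446 + g)/(2*b) (A(g, b) = (446 + g)/((2*b)) = (446 + g)*(1/(2*b)) = (446 + g)/(2*b))
(110685 + (-171777 - 1*174377))/(A(-368, 541) + 91492) = (110685 + (-171777 - 1*174377))/((½)*(446 - 368)/541 + 91492) = (110685 + (-171777 - 174377))/((½)*(1/541)*78 + 91492) = (110685 - 346154)/(39/541 + 91492) = -235469/49497211/541 = -235469*541/49497211 = -127388729/49497211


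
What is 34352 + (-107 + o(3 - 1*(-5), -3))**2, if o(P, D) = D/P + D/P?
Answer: 735393/16 ≈ 45962.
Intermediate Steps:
o(P, D) = 2*D/P
34352 + (-107 + o(3 - 1*(-5), -3))**2 = 34352 + (-107 + 2*(-3)/(3 - 1*(-5)))**2 = 34352 + (-107 + 2*(-3)/(3 + 5))**2 = 34352 + (-107 + 2*(-3)/8)**2 = 34352 + (-107 + 2*(-3)*(1/8))**2 = 34352 + (-107 - 3/4)**2 = 34352 + (-431/4)**2 = 34352 + 185761/16 = 735393/16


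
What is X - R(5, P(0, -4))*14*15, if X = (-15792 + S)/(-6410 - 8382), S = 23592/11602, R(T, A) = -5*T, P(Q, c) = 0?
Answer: 112646413899/21452098 ≈ 5251.1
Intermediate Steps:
S = 11796/5801 (S = 23592*(1/11602) = 11796/5801 ≈ 2.0334)
X = 22899399/21452098 (X = (-15792 + 11796/5801)/(-6410 - 8382) = -91597596/5801/(-14792) = -91597596/5801*(-1/14792) = 22899399/21452098 ≈ 1.0675)
X - R(5, P(0, -4))*14*15 = 22899399/21452098 - -5*5*14*15 = 22899399/21452098 - (-25*14)*15 = 22899399/21452098 - (-350)*15 = 22899399/21452098 - 1*(-5250) = 22899399/21452098 + 5250 = 112646413899/21452098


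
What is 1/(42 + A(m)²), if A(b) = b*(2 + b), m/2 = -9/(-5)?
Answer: 625/280266 ≈ 0.0022300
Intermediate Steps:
m = 18/5 (m = 2*(-9/(-5)) = 2*(-9*(-⅕)) = 2*(9/5) = 18/5 ≈ 3.6000)
1/(42 + A(m)²) = 1/(42 + (18*(2 + 18/5)/5)²) = 1/(42 + ((18/5)*(28/5))²) = 1/(42 + (504/25)²) = 1/(42 + 254016/625) = 1/(280266/625) = 625/280266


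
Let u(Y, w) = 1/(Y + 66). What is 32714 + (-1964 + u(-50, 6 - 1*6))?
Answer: 492001/16 ≈ 30750.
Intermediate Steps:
u(Y, w) = 1/(66 + Y)
32714 + (-1964 + u(-50, 6 - 1*6)) = 32714 + (-1964 + 1/(66 - 50)) = 32714 + (-1964 + 1/16) = 32714 - 31423/16 = 492001/16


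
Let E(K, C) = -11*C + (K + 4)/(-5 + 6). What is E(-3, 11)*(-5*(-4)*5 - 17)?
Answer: -9960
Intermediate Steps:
E(K, C) = 4 + K - 11*C (E(K, C) = -11*C + (4 + K)/1 = -11*C + (4 + K)*1 = -11*C + (4 + K) = 4 + K - 11*C)
E(-3, 11)*(-5*(-4)*5 - 17) = (4 - 3 - 11*11)*(-5*(-4)*5 - 17) = (4 - 3 - 121)*(20*5 - 17) = -120*(100 - 17) = -120*83 = -9960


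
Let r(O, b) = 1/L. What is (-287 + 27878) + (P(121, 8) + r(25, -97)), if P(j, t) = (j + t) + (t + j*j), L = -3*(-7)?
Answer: 889750/21 ≈ 42369.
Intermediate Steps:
L = 21
r(O, b) = 1/21
P(j, t) = j + j**2 + 2*t (P(j, t) = (j + t) + (t + j**2) = j + j**2 + 2*t)
(-287 + 27878) + (P(121, 8) + r(25, -97)) = (-287 + 27878) + ((121 + 121**2 + 2*8) + 1/21) = 27591 + ((121 + 14641 + 16) + 1/21) = 27591 + (14778 + 1/21) = 27591 + 310339/21 = 889750/21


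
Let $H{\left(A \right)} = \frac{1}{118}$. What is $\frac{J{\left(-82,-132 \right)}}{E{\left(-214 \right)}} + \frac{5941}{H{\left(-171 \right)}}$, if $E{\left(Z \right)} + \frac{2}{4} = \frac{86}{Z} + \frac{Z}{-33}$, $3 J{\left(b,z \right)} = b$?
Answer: $\frac{27639632198}{39427} \approx 7.0103 \cdot 10^{5}$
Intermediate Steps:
$H{\left(A \right)} = \frac{1}{118}$
$J{\left(b,z \right)} = \frac{b}{3}$
$E{\left(Z \right)} = - \frac{1}{2} + \frac{86}{Z} - \frac{Z}{33}$ ($E{\left(Z \right)} = - \frac{1}{2} + \left(\frac{86}{Z} + \frac{Z}{-33}\right) = - \frac{1}{2} + \left(\frac{86}{Z} + Z \left(- \frac{1}{33}\right)\right) = - \frac{1}{2} - \left(- \frac{86}{Z} + \frac{Z}{33}\right) = - \frac{1}{2} + \frac{86}{Z} - \frac{Z}{33}$)
$\frac{J{\left(-82,-132 \right)}}{E{\left(-214 \right)}} + \frac{5941}{H{\left(-171 \right)}} = \frac{\frac{1}{3} \left(-82\right)}{- \frac{1}{2} + \frac{86}{-214} - - \frac{214}{33}} + 5941 \frac{1}{\frac{1}{118}} = - \frac{82}{3 \left(- \frac{1}{2} + 86 \left(- \frac{1}{214}\right) + \frac{214}{33}\right)} + 5941 \cdot 118 = - \frac{82}{3 \left(- \frac{1}{2} - \frac{43}{107} + \frac{214}{33}\right)} + 701038 = - \frac{82}{3 \cdot \frac{39427}{7062}} + 701038 = \left(- \frac{82}{3}\right) \frac{7062}{39427} + 701038 = - \frac{193028}{39427} + 701038 = \frac{27639632198}{39427}$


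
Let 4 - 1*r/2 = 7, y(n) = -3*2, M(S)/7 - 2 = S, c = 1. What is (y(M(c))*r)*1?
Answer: 36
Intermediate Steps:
M(S) = 14 + 7*S
y(n) = -6
r = -6 (r = 8 - 2*7 = 8 - 14 = -6)
(y(M(c))*r)*1 = -6*(-6)*1 = 36*1 = 36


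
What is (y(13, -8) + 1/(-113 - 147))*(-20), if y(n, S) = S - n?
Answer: 5461/13 ≈ 420.08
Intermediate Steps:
(y(13, -8) + 1/(-113 - 147))*(-20) = ((-8 - 1*13) + 1/(-113 - 147))*(-20) = ((-8 - 13) + 1/(-260))*(-20) = (-21 - 1/260)*(-20) = -5461/260*(-20) = 5461/13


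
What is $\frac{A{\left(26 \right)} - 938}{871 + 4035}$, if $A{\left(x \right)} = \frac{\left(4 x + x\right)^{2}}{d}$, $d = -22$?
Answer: $- \frac{9384}{26983} \approx -0.34777$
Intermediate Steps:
$A{\left(x \right)} = - \frac{25 x^{2}}{22}$ ($A{\left(x \right)} = \frac{\left(4 x + x\right)^{2}}{-22} = \left(5 x\right)^{2} \left(- \frac{1}{22}\right) = 25 x^{2} \left(- \frac{1}{22}\right) = - \frac{25 x^{2}}{22}$)
$\frac{A{\left(26 \right)} - 938}{871 + 4035} = \frac{- \frac{25 \cdot 26^{2}}{22} - 938}{871 + 4035} = \frac{\left(- \frac{25}{22}\right) 676 - 938}{4906} = \left(- \frac{8450}{11} - 938\right) \frac{1}{4906} = \left(- \frac{18768}{11}\right) \frac{1}{4906} = - \frac{9384}{26983}$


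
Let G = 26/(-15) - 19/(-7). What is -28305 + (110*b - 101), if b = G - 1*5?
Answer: -605810/21 ≈ -28848.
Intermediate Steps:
G = 103/105 (G = 26*(-1/15) - 19*(-⅐) = -26/15 + 19/7 = 103/105 ≈ 0.98095)
b = -422/105 (b = 103/105 - 1*5 = 103/105 - 5 = -422/105 ≈ -4.0191)
-28305 + (110*b - 101) = -28305 + (110*(-422/105) - 101) = -28305 + (-9284/21 - 101) = -28305 - 11405/21 = -605810/21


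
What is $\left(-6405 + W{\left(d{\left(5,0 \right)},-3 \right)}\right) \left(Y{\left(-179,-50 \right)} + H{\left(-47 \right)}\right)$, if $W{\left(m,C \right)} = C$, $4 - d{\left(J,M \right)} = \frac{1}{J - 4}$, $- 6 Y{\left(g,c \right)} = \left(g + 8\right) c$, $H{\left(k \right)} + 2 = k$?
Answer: $9445392$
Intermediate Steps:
$H{\left(k \right)} = -2 + k$
$Y{\left(g,c \right)} = - \frac{c \left(8 + g\right)}{6}$ ($Y{\left(g,c \right)} = - \frac{\left(g + 8\right) c}{6} = - \frac{\left(8 + g\right) c}{6} = - \frac{c \left(8 + g\right)}{6}$)
$d{\left(J,M \right)} = 4 - \frac{1}{-4 + J}$ ($d{\left(J,M \right)} = 4 - \frac{1}{J - 4} = 4 - \frac{1}{-4 + J}$)
$\left(-6405 + W{\left(d{\left(5,0 \right)},-3 \right)}\right) \left(Y{\left(-179,-50 \right)} + H{\left(-47 \right)}\right) = \left(-6405 - 3\right) \left(\left(- \frac{1}{6}\right) \left(-50\right) \left(8 - 179\right) - 49\right) = - 6408 \left(\left(- \frac{1}{6}\right) \left(-50\right) \left(-171\right) - 49\right) = - 6408 \left(-1425 - 49\right) = \left(-6408\right) \left(-1474\right) = 9445392$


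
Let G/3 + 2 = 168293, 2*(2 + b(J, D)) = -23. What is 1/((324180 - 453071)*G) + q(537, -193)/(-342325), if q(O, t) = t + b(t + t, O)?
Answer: 26875390268509/44552630547409950 ≈ 0.00060323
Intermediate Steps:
b(J, D) = -27/2 (b(J, D) = -2 + (½)*(-23) = -2 - 23/2 = -27/2)
G = 504873 (G = -6 + 3*168293 = -6 + 504879 = 504873)
q(O, t) = -27/2 + t (q(O, t) = t - 27/2 = -27/2 + t)
1/((324180 - 453071)*G) + q(537, -193)/(-342325) = 1/((324180 - 453071)*504873) + (-27/2 - 193)/(-342325) = (1/504873)/(-128891) - 413/2*(-1/342325) = -1/128891*1/504873 + 413/684650 = -1/65073585843 + 413/684650 = 26875390268509/44552630547409950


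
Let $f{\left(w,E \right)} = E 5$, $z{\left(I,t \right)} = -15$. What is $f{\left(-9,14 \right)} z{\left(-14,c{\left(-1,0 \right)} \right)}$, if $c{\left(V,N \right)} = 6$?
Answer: $-1050$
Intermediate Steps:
$f{\left(w,E \right)} = 5 E$
$f{\left(-9,14 \right)} z{\left(-14,c{\left(-1,0 \right)} \right)} = 5 \cdot 14 \left(-15\right) = 70 \left(-15\right) = -1050$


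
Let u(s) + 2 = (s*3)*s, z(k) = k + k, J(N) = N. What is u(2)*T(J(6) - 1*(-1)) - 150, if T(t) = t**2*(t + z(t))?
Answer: 10140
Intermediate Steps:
z(k) = 2*k
T(t) = 3*t**3 (T(t) = t**2*(t + 2*t) = t**2*(3*t) = 3*t**3)
u(s) = -2 + 3*s**2 (u(s) = -2 + (s*3)*s = -2 + (3*s)*s = -2 + 3*s**2)
u(2)*T(J(6) - 1*(-1)) - 150 = (-2 + 3*2**2)*(3*(6 - 1*(-1))**3) - 150 = (-2 + 3*4)*(3*(6 + 1)**3) - 150 = (-2 + 12)*(3*7**3) - 150 = 10*(3*343) - 150 = 10*1029 - 150 = 10290 - 150 = 10140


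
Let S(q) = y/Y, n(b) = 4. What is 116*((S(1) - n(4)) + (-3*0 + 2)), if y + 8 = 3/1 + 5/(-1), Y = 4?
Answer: -522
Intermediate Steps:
y = -10 (y = -8 + (3/1 + 5/(-1)) = -8 + (3*1 + 5*(-1)) = -8 + (3 - 5) = -8 - 2 = -10)
S(q) = -5/2 (S(q) = -10/4 = -10*1/4 = -5/2)
116*((S(1) - n(4)) + (-3*0 + 2)) = 116*((-5/2 - 1*4) + (-3*0 + 2)) = 116*((-5/2 - 4) + (0 + 2)) = 116*(-13/2 + 2) = 116*(-9/2) = -522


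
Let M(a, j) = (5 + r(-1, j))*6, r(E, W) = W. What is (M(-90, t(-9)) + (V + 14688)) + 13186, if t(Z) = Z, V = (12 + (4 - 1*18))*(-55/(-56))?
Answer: 779745/28 ≈ 27848.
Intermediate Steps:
V = -55/28 (V = (12 + (4 - 18))*(-55*(-1/56)) = (12 - 14)*(55/56) = -2*55/56 = -55/28 ≈ -1.9643)
M(a, j) = 30 + 6*j (M(a, j) = (5 + j)*6 = 30 + 6*j)
(M(-90, t(-9)) + (V + 14688)) + 13186 = ((30 + 6*(-9)) + (-55/28 + 14688)) + 13186 = ((30 - 54) + 411209/28) + 13186 = (-24 + 411209/28) + 13186 = 410537/28 + 13186 = 779745/28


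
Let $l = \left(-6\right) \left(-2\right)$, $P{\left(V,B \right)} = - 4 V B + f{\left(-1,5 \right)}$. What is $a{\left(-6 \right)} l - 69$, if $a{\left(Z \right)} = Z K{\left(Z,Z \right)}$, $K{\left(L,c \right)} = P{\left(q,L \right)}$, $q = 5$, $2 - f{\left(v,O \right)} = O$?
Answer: $-8493$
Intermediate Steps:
$f{\left(v,O \right)} = 2 - O$
$P{\left(V,B \right)} = -3 - 4 B V$ ($P{\left(V,B \right)} = - 4 V B + \left(2 - 5\right) = - 4 B V + \left(2 - 5\right) = - 4 B V - 3 = -3 - 4 B V$)
$K{\left(L,c \right)} = -3 - 20 L$ ($K{\left(L,c \right)} = -3 - 4 L 5 = -3 - 20 L$)
$l = 12$
$a{\left(Z \right)} = Z \left(-3 - 20 Z\right)$
$a{\left(-6 \right)} l - 69 = \left(-1\right) \left(-6\right) \left(3 + 20 \left(-6\right)\right) 12 - 69 = \left(-1\right) \left(-6\right) \left(3 - 120\right) 12 - 69 = \left(-1\right) \left(-6\right) \left(-117\right) 12 - 69 = \left(-702\right) 12 - 69 = -8424 - 69 = -8493$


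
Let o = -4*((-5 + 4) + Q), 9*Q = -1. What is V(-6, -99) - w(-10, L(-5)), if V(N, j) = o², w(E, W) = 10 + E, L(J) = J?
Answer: 1600/81 ≈ 19.753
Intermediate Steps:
Q = -⅑ (Q = (⅑)*(-1) = -⅑ ≈ -0.11111)
o = 40/9 (o = -4*((-5 + 4) - ⅑) = -4*(-1 - ⅑) = -4*(-10/9) = 40/9 ≈ 4.4444)
V(N, j) = 1600/81 (V(N, j) = (40/9)² = 1600/81)
V(-6, -99) - w(-10, L(-5)) = 1600/81 - (10 - 10) = 1600/81 - 1*0 = 1600/81 + 0 = 1600/81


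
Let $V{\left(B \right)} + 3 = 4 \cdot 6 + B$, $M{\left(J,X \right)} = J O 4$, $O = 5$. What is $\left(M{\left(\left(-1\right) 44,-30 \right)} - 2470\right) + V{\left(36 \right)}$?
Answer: $-3293$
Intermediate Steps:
$M{\left(J,X \right)} = 20 J$ ($M{\left(J,X \right)} = J 5 \cdot 4 = 5 J 4 = 20 J$)
$V{\left(B \right)} = 21 + B$ ($V{\left(B \right)} = -3 + \left(4 \cdot 6 + B\right) = -3 + \left(24 + B\right) = 21 + B$)
$\left(M{\left(\left(-1\right) 44,-30 \right)} - 2470\right) + V{\left(36 \right)} = \left(20 \left(\left(-1\right) 44\right) - 2470\right) + \left(21 + 36\right) = \left(20 \left(-44\right) - 2470\right) + 57 = \left(-880 - 2470\right) + 57 = -3350 + 57 = -3293$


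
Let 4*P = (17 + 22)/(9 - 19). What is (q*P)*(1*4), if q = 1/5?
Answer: -39/50 ≈ -0.78000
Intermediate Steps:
P = -39/40 (P = ((17 + 22)/(9 - 19))/4 = (39/(-10))/4 = (39*(-⅒))/4 = (¼)*(-39/10) = -39/40 ≈ -0.97500)
q = ⅕ ≈ 0.20000
(q*P)*(1*4) = ((⅕)*(-39/40))*(1*4) = -39/200*4 = -39/50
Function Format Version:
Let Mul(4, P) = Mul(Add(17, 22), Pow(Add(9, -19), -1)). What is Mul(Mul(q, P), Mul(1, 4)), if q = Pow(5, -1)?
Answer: Rational(-39, 50) ≈ -0.78000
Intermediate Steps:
P = Rational(-39, 40) (P = Mul(Rational(1, 4), Mul(Add(17, 22), Pow(Add(9, -19), -1))) = Mul(Rational(1, 4), Mul(39, Pow(-10, -1))) = Mul(Rational(1, 4), Mul(39, Rational(-1, 10))) = Mul(Rational(1, 4), Rational(-39, 10)) = Rational(-39, 40) ≈ -0.97500)
q = Rational(1, 5) ≈ 0.20000
Mul(Mul(q, P), Mul(1, 4)) = Mul(Mul(Rational(1, 5), Rational(-39, 40)), Mul(1, 4)) = Mul(Rational(-39, 200), 4) = Rational(-39, 50)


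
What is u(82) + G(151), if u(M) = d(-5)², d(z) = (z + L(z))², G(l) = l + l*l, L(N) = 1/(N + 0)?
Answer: 14801976/625 ≈ 23683.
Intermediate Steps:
L(N) = 1/N
G(l) = l + l²
d(z) = (z + 1/z)²
u(M) = 456976/625 (u(M) = ((1 + (-5)²)²/(-5)²)² = ((1 + 25)²/25)² = ((1/25)*26²)² = ((1/25)*676)² = (676/25)² = 456976/625)
u(82) + G(151) = 456976/625 + 151*(1 + 151) = 456976/625 + 151*152 = 456976/625 + 22952 = 14801976/625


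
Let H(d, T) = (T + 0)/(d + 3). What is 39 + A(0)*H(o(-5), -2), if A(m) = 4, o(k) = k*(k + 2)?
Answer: 347/9 ≈ 38.556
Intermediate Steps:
o(k) = k*(2 + k)
H(d, T) = T/(3 + d)
39 + A(0)*H(o(-5), -2) = 39 + 4*(-2/(3 - 5*(2 - 5))) = 39 + 4*(-2/(3 - 5*(-3))) = 39 + 4*(-2/(3 + 15)) = 39 + 4*(-2/18) = 39 + 4*(-2*1/18) = 39 + 4*(-⅑) = 39 - 4/9 = 347/9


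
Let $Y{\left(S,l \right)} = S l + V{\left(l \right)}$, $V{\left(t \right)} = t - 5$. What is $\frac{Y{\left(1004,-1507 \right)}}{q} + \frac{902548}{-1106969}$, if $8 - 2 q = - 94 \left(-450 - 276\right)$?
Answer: $\frac{822877848298}{18883784171} \approx 43.576$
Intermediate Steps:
$V{\left(t \right)} = -5 + t$ ($V{\left(t \right)} = t - 5 = -5 + t$)
$Y{\left(S,l \right)} = -5 + l + S l$ ($Y{\left(S,l \right)} = S l + \left(-5 + l\right) = -5 + l + S l$)
$q = -34118$ ($q = 4 - \frac{\left(-94\right) \left(-450 - 276\right)}{2} = 4 - \frac{\left(-94\right) \left(-726\right)}{2} = 4 - 34122 = -34118$)
$\frac{Y{\left(1004,-1507 \right)}}{q} + \frac{902548}{-1106969} = \frac{-5 - 1507 + 1004 \left(-1507\right)}{-34118} + \frac{902548}{-1106969} = \left(-5 - 1507 - 1513028\right) \left(- \frac{1}{34118}\right) + 902548 \left(- \frac{1}{1106969}\right) = \left(-1514540\right) \left(- \frac{1}{34118}\right) - \frac{902548}{1106969} = \frac{757270}{17059} - \frac{902548}{1106969} = \frac{822877848298}{18883784171}$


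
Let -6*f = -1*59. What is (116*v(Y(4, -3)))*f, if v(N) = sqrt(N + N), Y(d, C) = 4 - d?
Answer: 0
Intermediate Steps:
f = 59/6 (f = -(-1)*59/6 = -1/6*(-59) = 59/6 ≈ 9.8333)
v(N) = sqrt(2)*sqrt(N) (v(N) = sqrt(2*N) = sqrt(2)*sqrt(N))
(116*v(Y(4, -3)))*f = (116*(sqrt(2)*sqrt(4 - 1*4)))*(59/6) = (116*(sqrt(2)*sqrt(4 - 4)))*(59/6) = (116*(sqrt(2)*sqrt(0)))*(59/6) = (116*(sqrt(2)*0))*(59/6) = (116*0)*(59/6) = 0*(59/6) = 0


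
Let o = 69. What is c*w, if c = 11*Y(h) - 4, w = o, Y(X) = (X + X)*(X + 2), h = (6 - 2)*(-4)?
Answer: 339756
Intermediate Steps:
h = -16 (h = 4*(-4) = -16)
Y(X) = 2*X*(2 + X) (Y(X) = (2*X)*(2 + X) = 2*X*(2 + X))
w = 69
c = 4924 (c = 11*(2*(-16)*(2 - 16)) - 4 = 11*(2*(-16)*(-14)) - 4 = 11*448 - 4 = 4928 - 4 = 4924)
c*w = 4924*69 = 339756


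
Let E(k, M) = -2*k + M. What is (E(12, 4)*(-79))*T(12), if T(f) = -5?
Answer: -7900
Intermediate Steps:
E(k, M) = M - 2*k
(E(12, 4)*(-79))*T(12) = ((4 - 2*12)*(-79))*(-5) = ((4 - 24)*(-79))*(-5) = -20*(-79)*(-5) = 1580*(-5) = -7900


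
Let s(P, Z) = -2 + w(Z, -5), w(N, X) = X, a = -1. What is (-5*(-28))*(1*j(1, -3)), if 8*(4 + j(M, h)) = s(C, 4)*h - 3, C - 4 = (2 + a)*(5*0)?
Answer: -245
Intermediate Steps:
C = 4 (C = 4 + (2 - 1)*(5*0) = 4 + 1*0 = 4 + 0 = 4)
s(P, Z) = -7 (s(P, Z) = -2 - 5 = -7)
j(M, h) = -35/8 - 7*h/8 (j(M, h) = -4 + (-7*h - 3)/8 = -4 + (-3 - 7*h)/8 = -4 + (-3/8 - 7*h/8) = -35/8 - 7*h/8)
(-5*(-28))*(1*j(1, -3)) = (-5*(-28))*(1*(-35/8 - 7/8*(-3))) = 140*(1*(-35/8 + 21/8)) = 140*(1*(-7/4)) = 140*(-7/4) = -245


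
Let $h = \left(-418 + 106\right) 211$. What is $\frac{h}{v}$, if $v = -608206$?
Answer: $\frac{32916}{304103} \approx 0.10824$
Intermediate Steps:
$h = -65832$ ($h = \left(-312\right) 211 = -65832$)
$\frac{h}{v} = - \frac{65832}{-608206} = \left(-65832\right) \left(- \frac{1}{608206}\right) = \frac{32916}{304103}$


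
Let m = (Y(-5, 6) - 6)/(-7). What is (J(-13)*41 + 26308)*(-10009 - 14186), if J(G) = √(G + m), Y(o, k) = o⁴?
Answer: -636522060 - 991995*I*√4970/7 ≈ -6.3652e+8 - 9.9906e+6*I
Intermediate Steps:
m = -619/7 (m = ((-5)⁴ - 6)/(-7) = (625 - 6)*(-⅐) = 619*(-⅐) = -619/7 ≈ -88.429)
J(G) = √(-619/7 + G) (J(G) = √(G - 619/7) = √(-619/7 + G))
(J(-13)*41 + 26308)*(-10009 - 14186) = ((√(-4333 + 49*(-13))/7)*41 + 26308)*(-10009 - 14186) = ((√(-4333 - 637)/7)*41 + 26308)*(-24195) = ((√(-4970)/7)*41 + 26308)*(-24195) = (((I*√4970)/7)*41 + 26308)*(-24195) = ((I*√4970/7)*41 + 26308)*(-24195) = (41*I*√4970/7 + 26308)*(-24195) = (26308 + 41*I*√4970/7)*(-24195) = -636522060 - 991995*I*√4970/7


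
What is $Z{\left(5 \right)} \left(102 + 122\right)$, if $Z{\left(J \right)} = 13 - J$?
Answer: $1792$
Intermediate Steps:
$Z{\left(5 \right)} \left(102 + 122\right) = \left(13 - 5\right) \left(102 + 122\right) = \left(13 - 5\right) 224 = 8 \cdot 224 = 1792$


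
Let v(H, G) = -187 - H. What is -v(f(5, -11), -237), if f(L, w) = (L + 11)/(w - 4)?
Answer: 2789/15 ≈ 185.93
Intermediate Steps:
f(L, w) = (11 + L)/(-4 + w)
-v(f(5, -11), -237) = -(-187 - (11 + 5)/(-4 - 11)) = -(-187 - 16/(-15)) = -(-187 - (-1)*16/15) = -(-187 - 1*(-16/15)) = -(-187 + 16/15) = -1*(-2789/15) = 2789/15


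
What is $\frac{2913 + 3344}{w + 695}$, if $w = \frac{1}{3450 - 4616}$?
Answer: $\frac{7295662}{810369} \approx 9.0029$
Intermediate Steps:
$w = - \frac{1}{1166}$ ($w = \frac{1}{-1166} = - \frac{1}{1166} \approx -0.00085763$)
$\frac{2913 + 3344}{w + 695} = \frac{2913 + 3344}{- \frac{1}{1166} + 695} = \frac{6257}{\frac{810369}{1166}} = 6257 \cdot \frac{1166}{810369} = \frac{7295662}{810369}$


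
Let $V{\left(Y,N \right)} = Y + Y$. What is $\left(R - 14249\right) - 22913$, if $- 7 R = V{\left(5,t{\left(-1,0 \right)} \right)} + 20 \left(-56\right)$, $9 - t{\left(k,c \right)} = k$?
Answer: $- \frac{259024}{7} \approx -37003.0$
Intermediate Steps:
$t{\left(k,c \right)} = 9 - k$
$V{\left(Y,N \right)} = 2 Y$
$R = \frac{1110}{7}$ ($R = - \frac{2 \cdot 5 + 20 \left(-56\right)}{7} = - \frac{10 - 1120}{7} = \left(- \frac{1}{7}\right) \left(-1110\right) = \frac{1110}{7} \approx 158.57$)
$\left(R - 14249\right) - 22913 = \left(\frac{1110}{7} - 14249\right) - 22913 = - \frac{98633}{7} - 22913 = - \frac{259024}{7}$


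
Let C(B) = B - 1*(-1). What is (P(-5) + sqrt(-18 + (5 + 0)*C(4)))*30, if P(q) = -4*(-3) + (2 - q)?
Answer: 570 + 30*sqrt(7) ≈ 649.37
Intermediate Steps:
C(B) = 1 + B (C(B) = B + 1 = 1 + B)
P(q) = 14 - q (P(q) = 12 + (2 - q) = 14 - q)
(P(-5) + sqrt(-18 + (5 + 0)*C(4)))*30 = ((14 - 1*(-5)) + sqrt(-18 + (5 + 0)*(1 + 4)))*30 = ((14 + 5) + sqrt(-18 + 5*5))*30 = (19 + sqrt(-18 + 25))*30 = (19 + sqrt(7))*30 = 570 + 30*sqrt(7)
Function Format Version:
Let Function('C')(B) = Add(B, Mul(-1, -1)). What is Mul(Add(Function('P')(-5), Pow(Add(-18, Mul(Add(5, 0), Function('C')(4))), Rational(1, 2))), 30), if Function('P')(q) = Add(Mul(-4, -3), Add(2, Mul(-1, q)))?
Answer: Add(570, Mul(30, Pow(7, Rational(1, 2)))) ≈ 649.37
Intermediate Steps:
Function('C')(B) = Add(1, B) (Function('C')(B) = Add(B, 1) = Add(1, B))
Function('P')(q) = Add(14, Mul(-1, q)) (Function('P')(q) = Add(12, Add(2, Mul(-1, q))) = Add(14, Mul(-1, q)))
Mul(Add(Function('P')(-5), Pow(Add(-18, Mul(Add(5, 0), Function('C')(4))), Rational(1, 2))), 30) = Mul(Add(Add(14, Mul(-1, -5)), Pow(Add(-18, Mul(Add(5, 0), Add(1, 4))), Rational(1, 2))), 30) = Mul(Add(Add(14, 5), Pow(Add(-18, Mul(5, 5)), Rational(1, 2))), 30) = Mul(Add(19, Pow(Add(-18, 25), Rational(1, 2))), 30) = Mul(Add(19, Pow(7, Rational(1, 2))), 30) = Add(570, Mul(30, Pow(7, Rational(1, 2))))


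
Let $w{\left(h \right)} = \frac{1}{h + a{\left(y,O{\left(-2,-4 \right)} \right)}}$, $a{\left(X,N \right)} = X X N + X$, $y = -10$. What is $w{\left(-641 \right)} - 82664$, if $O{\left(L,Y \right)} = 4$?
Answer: $- \frac{20748665}{251} \approx -82664.0$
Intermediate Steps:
$a{\left(X,N \right)} = X + N X^{2}$ ($a{\left(X,N \right)} = X^{2} N + X = N X^{2} + X = X + N X^{2}$)
$w{\left(h \right)} = \frac{1}{390 + h}$ ($w{\left(h \right)} = \frac{1}{h - 10 \left(1 + 4 \left(-10\right)\right)} = \frac{1}{h - 10 \left(1 - 40\right)} = \frac{1}{h - -390} = \frac{1}{h + 390} = \frac{1}{390 + h}$)
$w{\left(-641 \right)} - 82664 = \frac{1}{390 - 641} - 82664 = \frac{1}{-251} - 82664 = - \frac{1}{251} - 82664 = - \frac{20748665}{251}$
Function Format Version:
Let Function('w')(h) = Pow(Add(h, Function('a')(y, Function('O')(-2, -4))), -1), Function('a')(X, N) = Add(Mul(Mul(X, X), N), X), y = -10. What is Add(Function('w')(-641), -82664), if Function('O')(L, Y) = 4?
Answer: Rational(-20748665, 251) ≈ -82664.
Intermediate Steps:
Function('a')(X, N) = Add(X, Mul(N, Pow(X, 2))) (Function('a')(X, N) = Add(Mul(Pow(X, 2), N), X) = Add(Mul(N, Pow(X, 2)), X) = Add(X, Mul(N, Pow(X, 2))))
Function('w')(h) = Pow(Add(390, h), -1) (Function('w')(h) = Pow(Add(h, Mul(-10, Add(1, Mul(4, -10)))), -1) = Pow(Add(h, Mul(-10, Add(1, -40))), -1) = Pow(Add(h, Mul(-10, -39)), -1) = Pow(Add(h, 390), -1) = Pow(Add(390, h), -1))
Add(Function('w')(-641), -82664) = Add(Pow(Add(390, -641), -1), -82664) = Add(Pow(-251, -1), -82664) = Add(Rational(-1, 251), -82664) = Rational(-20748665, 251)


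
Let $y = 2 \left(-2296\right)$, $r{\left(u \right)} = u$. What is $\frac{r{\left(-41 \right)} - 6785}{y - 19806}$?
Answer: $\frac{3413}{12199} \approx 0.27978$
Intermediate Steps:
$y = -4592$
$\frac{r{\left(-41 \right)} - 6785}{y - 19806} = \frac{-41 - 6785}{-4592 - 19806} = \frac{-41 - 6785}{-24398} = \left(-41 - 6785\right) \left(- \frac{1}{24398}\right) = \left(-6826\right) \left(- \frac{1}{24398}\right) = \frac{3413}{12199}$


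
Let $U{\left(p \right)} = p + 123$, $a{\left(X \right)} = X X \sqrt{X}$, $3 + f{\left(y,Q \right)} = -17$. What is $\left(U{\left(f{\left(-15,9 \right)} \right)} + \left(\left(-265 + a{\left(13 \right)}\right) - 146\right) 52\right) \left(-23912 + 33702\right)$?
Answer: $-208223510 + 86034520 \sqrt{13} \approx 1.0198 \cdot 10^{8}$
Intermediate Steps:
$f{\left(y,Q \right)} = -20$ ($f{\left(y,Q \right)} = -3 - 17 = -20$)
$a{\left(X \right)} = X^{\frac{5}{2}}$ ($a{\left(X \right)} = X^{2} \sqrt{X} = X^{\frac{5}{2}}$)
$U{\left(p \right)} = 123 + p$
$\left(U{\left(f{\left(-15,9 \right)} \right)} + \left(\left(-265 + a{\left(13 \right)}\right) - 146\right) 52\right) \left(-23912 + 33702\right) = \left(\left(123 - 20\right) + \left(\left(-265 + 13^{\frac{5}{2}}\right) - 146\right) 52\right) \left(-23912 + 33702\right) = \left(103 + \left(\left(-265 + 169 \sqrt{13}\right) - 146\right) 52\right) 9790 = \left(103 + \left(-411 + 169 \sqrt{13}\right) 52\right) 9790 = \left(103 - \left(21372 - 8788 \sqrt{13}\right)\right) 9790 = \left(-21269 + 8788 \sqrt{13}\right) 9790 = -208223510 + 86034520 \sqrt{13}$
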